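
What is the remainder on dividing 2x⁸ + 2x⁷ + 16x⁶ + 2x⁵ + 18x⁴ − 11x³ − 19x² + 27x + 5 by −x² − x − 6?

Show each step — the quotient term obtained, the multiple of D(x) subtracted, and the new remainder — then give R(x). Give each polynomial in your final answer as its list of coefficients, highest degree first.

Step 1: lead(2x⁸ + 2x⁷ + 16x⁶ + 2x⁵ + 18x⁴ − 11x³ − 19x² + 27x + 5) ÷ lead(D) = 2x⁸ ÷ −x² = −2x⁶. Subtract (−2x⁶)·D = 2x⁸ + 2x⁷ + 12x⁶. Remainder: 4x⁶ + 2x⁵ + 18x⁴ − 11x³ − 19x² + 27x + 5.
Step 2: lead(4x⁶ + 2x⁵ + 18x⁴ − 11x³ − 19x² + 27x + 5) ÷ lead(D) = 4x⁶ ÷ −x² = −4x⁴. Subtract (−4x⁴)·D = 4x⁶ + 4x⁵ + 24x⁴. Remainder: −2x⁵ − 6x⁴ − 11x³ − 19x² + 27x + 5.
Step 3: lead(−2x⁵ − 6x⁴ − 11x³ − 19x² + 27x + 5) ÷ lead(D) = −2x⁵ ÷ −x² = 2x³. Subtract (2x³)·D = −2x⁵ − 2x⁴ − 12x³. Remainder: −4x⁴ + x³ − 19x² + 27x + 5.
Step 4: lead(−4x⁴ + x³ − 19x² + 27x + 5) ÷ lead(D) = −4x⁴ ÷ −x² = 4x². Subtract (4x²)·D = −4x⁴ − 4x³ − 24x². Remainder: 5x³ + 5x² + 27x + 5.
Step 5: lead(5x³ + 5x² + 27x + 5) ÷ lead(D) = 5x³ ÷ −x² = −5x. Subtract (−5x)·D = 5x³ + 5x² + 30x. Remainder: −3x + 5.

R = [-3, 5]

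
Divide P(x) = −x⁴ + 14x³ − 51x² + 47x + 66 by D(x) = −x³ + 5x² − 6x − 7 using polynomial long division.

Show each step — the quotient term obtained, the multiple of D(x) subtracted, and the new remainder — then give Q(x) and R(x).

Q(x) = x − 9; R(x) = 3

Step 1: lead(−x⁴ + 14x³ − 51x² + 47x + 66) ÷ lead(D) = −x⁴ ÷ −x³ = x. Subtract (x)·D = −x⁴ + 5x³ − 6x² − 7x. Remainder: 9x³ − 45x² + 54x + 66.
Step 2: lead(9x³ − 45x² + 54x + 66) ÷ lead(D) = 9x³ ÷ −x³ = −9. Subtract (−9)·D = 9x³ − 45x² + 54x + 63. Remainder: 3.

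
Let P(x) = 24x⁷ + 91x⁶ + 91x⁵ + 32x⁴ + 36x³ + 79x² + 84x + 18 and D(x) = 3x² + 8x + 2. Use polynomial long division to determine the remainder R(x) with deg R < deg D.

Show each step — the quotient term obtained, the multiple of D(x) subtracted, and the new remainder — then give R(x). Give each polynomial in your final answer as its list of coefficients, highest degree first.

Step 1: lead(24x⁷ + 91x⁶ + 91x⁵ + 32x⁴ + 36x³ + 79x² + 84x + 18) ÷ lead(D) = 24x⁷ ÷ 3x² = 8x⁵. Subtract (8x⁵)·D = 24x⁷ + 64x⁶ + 16x⁵. Remainder: 27x⁶ + 75x⁵ + 32x⁴ + 36x³ + 79x² + 84x + 18.
Step 2: lead(27x⁶ + 75x⁵ + 32x⁴ + 36x³ + 79x² + 84x + 18) ÷ lead(D) = 27x⁶ ÷ 3x² = 9x⁴. Subtract (9x⁴)·D = 27x⁶ + 72x⁵ + 18x⁴. Remainder: 3x⁵ + 14x⁴ + 36x³ + 79x² + 84x + 18.
Step 3: lead(3x⁵ + 14x⁴ + 36x³ + 79x² + 84x + 18) ÷ lead(D) = 3x⁵ ÷ 3x² = x³. Subtract (x³)·D = 3x⁵ + 8x⁴ + 2x³. Remainder: 6x⁴ + 34x³ + 79x² + 84x + 18.
Step 4: lead(6x⁴ + 34x³ + 79x² + 84x + 18) ÷ lead(D) = 6x⁴ ÷ 3x² = 2x². Subtract (2x²)·D = 6x⁴ + 16x³ + 4x². Remainder: 18x³ + 75x² + 84x + 18.
Step 5: lead(18x³ + 75x² + 84x + 18) ÷ lead(D) = 18x³ ÷ 3x² = 6x. Subtract (6x)·D = 18x³ + 48x² + 12x. Remainder: 27x² + 72x + 18.
Step 6: lead(27x² + 72x + 18) ÷ lead(D) = 27x² ÷ 3x² = 9. Subtract (9)·D = 27x² + 72x + 18. Remainder: 0.

R = [0]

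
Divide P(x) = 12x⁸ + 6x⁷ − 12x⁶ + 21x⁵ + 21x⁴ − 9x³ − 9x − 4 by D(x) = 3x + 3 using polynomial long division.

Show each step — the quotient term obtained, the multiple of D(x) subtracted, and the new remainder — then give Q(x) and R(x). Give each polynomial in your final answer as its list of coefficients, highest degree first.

Step 1: lead(12x⁸ + 6x⁷ − 12x⁶ + 21x⁵ + 21x⁴ − 9x³ − 9x − 4) ÷ lead(D) = 12x⁸ ÷ 3x = 4x⁷. Subtract (4x⁷)·D = 12x⁸ + 12x⁷. Remainder: −6x⁷ − 12x⁶ + 21x⁵ + 21x⁴ − 9x³ − 9x − 4.
Step 2: lead(−6x⁷ − 12x⁶ + 21x⁵ + 21x⁴ − 9x³ − 9x − 4) ÷ lead(D) = −6x⁷ ÷ 3x = −2x⁶. Subtract (−2x⁶)·D = −6x⁷ − 6x⁶. Remainder: −6x⁶ + 21x⁵ + 21x⁴ − 9x³ − 9x − 4.
Step 3: lead(−6x⁶ + 21x⁵ + 21x⁴ − 9x³ − 9x − 4) ÷ lead(D) = −6x⁶ ÷ 3x = −2x⁵. Subtract (−2x⁵)·D = −6x⁶ − 6x⁵. Remainder: 27x⁵ + 21x⁴ − 9x³ − 9x − 4.
Step 4: lead(27x⁵ + 21x⁴ − 9x³ − 9x − 4) ÷ lead(D) = 27x⁵ ÷ 3x = 9x⁴. Subtract (9x⁴)·D = 27x⁵ + 27x⁴. Remainder: −6x⁴ − 9x³ − 9x − 4.
Step 5: lead(−6x⁴ − 9x³ − 9x − 4) ÷ lead(D) = −6x⁴ ÷ 3x = −2x³. Subtract (−2x³)·D = −6x⁴ − 6x³. Remainder: −3x³ − 9x − 4.
Step 6: lead(−3x³ − 9x − 4) ÷ lead(D) = −3x³ ÷ 3x = −x². Subtract (−x²)·D = −3x³ − 3x². Remainder: 3x² − 9x − 4.
Step 7: lead(3x² − 9x − 4) ÷ lead(D) = 3x² ÷ 3x = x. Subtract (x)·D = 3x² + 3x. Remainder: −12x − 4.
Step 8: lead(−12x − 4) ÷ lead(D) = −12x ÷ 3x = −4. Subtract (−4)·D = −12x − 12. Remainder: 8.

Q = [4, -2, -2, 9, -2, -1, 1, -4]; R = [8]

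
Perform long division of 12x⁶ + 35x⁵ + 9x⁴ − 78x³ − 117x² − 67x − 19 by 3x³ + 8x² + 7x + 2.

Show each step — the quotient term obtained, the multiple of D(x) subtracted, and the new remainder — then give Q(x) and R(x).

Step 1: lead(12x⁶ + 35x⁵ + 9x⁴ − 78x³ − 117x² − 67x − 19) ÷ lead(D) = 12x⁶ ÷ 3x³ = 4x³. Subtract (4x³)·D = 12x⁶ + 32x⁵ + 28x⁴ + 8x³. Remainder: 3x⁵ − 19x⁴ − 86x³ − 117x² − 67x − 19.
Step 2: lead(3x⁵ − 19x⁴ − 86x³ − 117x² − 67x − 19) ÷ lead(D) = 3x⁵ ÷ 3x³ = x². Subtract (x²)·D = 3x⁵ + 8x⁴ + 7x³ + 2x². Remainder: −27x⁴ − 93x³ − 119x² − 67x − 19.
Step 3: lead(−27x⁴ − 93x³ − 119x² − 67x − 19) ÷ lead(D) = −27x⁴ ÷ 3x³ = −9x. Subtract (−9x)·D = −27x⁴ − 72x³ − 63x² − 18x. Remainder: −21x³ − 56x² − 49x − 19.
Step 4: lead(−21x³ − 56x² − 49x − 19) ÷ lead(D) = −21x³ ÷ 3x³ = −7. Subtract (−7)·D = −21x³ − 56x² − 49x − 14. Remainder: −5.

Q(x) = 4x³ + x² − 9x − 7; R(x) = −5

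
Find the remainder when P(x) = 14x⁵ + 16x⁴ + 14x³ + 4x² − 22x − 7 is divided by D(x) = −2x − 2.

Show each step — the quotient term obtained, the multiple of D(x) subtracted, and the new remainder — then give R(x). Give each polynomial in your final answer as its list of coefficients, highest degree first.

Step 1: lead(14x⁵ + 16x⁴ + 14x³ + 4x² − 22x − 7) ÷ lead(D) = 14x⁵ ÷ −2x = −7x⁴. Subtract (−7x⁴)·D = 14x⁵ + 14x⁴. Remainder: 2x⁴ + 14x³ + 4x² − 22x − 7.
Step 2: lead(2x⁴ + 14x³ + 4x² − 22x − 7) ÷ lead(D) = 2x⁴ ÷ −2x = −x³. Subtract (−x³)·D = 2x⁴ + 2x³. Remainder: 12x³ + 4x² − 22x − 7.
Step 3: lead(12x³ + 4x² − 22x − 7) ÷ lead(D) = 12x³ ÷ −2x = −6x². Subtract (−6x²)·D = 12x³ + 12x². Remainder: −8x² − 22x − 7.
Step 4: lead(−8x² − 22x − 7) ÷ lead(D) = −8x² ÷ −2x = 4x. Subtract (4x)·D = −8x² − 8x. Remainder: −14x − 7.
Step 5: lead(−14x − 7) ÷ lead(D) = −14x ÷ −2x = 7. Subtract (7)·D = −14x − 14. Remainder: 7.

R = [7]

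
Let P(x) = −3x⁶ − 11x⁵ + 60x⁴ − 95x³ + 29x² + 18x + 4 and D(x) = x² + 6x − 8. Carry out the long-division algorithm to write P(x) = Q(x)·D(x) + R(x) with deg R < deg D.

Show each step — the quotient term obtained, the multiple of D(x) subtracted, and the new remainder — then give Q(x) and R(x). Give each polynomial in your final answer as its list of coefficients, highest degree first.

Q = [-3, 7, -6, -3, -1]; R = [-4]

Step 1: lead(−3x⁶ − 11x⁵ + 60x⁴ − 95x³ + 29x² + 18x + 4) ÷ lead(D) = −3x⁶ ÷ x² = −3x⁴. Subtract (−3x⁴)·D = −3x⁶ − 18x⁵ + 24x⁴. Remainder: 7x⁵ + 36x⁴ − 95x³ + 29x² + 18x + 4.
Step 2: lead(7x⁵ + 36x⁴ − 95x³ + 29x² + 18x + 4) ÷ lead(D) = 7x⁵ ÷ x² = 7x³. Subtract (7x³)·D = 7x⁵ + 42x⁴ − 56x³. Remainder: −6x⁴ − 39x³ + 29x² + 18x + 4.
Step 3: lead(−6x⁴ − 39x³ + 29x² + 18x + 4) ÷ lead(D) = −6x⁴ ÷ x² = −6x². Subtract (−6x²)·D = −6x⁴ − 36x³ + 48x². Remainder: −3x³ − 19x² + 18x + 4.
Step 4: lead(−3x³ − 19x² + 18x + 4) ÷ lead(D) = −3x³ ÷ x² = −3x. Subtract (−3x)·D = −3x³ − 18x² + 24x. Remainder: −x² − 6x + 4.
Step 5: lead(−x² − 6x + 4) ÷ lead(D) = −x² ÷ x² = −1. Subtract (−1)·D = −x² − 6x + 8. Remainder: −4.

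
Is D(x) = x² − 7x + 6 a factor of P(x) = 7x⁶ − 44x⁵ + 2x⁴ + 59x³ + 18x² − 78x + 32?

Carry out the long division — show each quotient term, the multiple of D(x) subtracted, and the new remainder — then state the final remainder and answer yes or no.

Step 1: lead(7x⁶ − 44x⁵ + 2x⁴ + 59x³ + 18x² − 78x + 32) ÷ lead(D) = 7x⁶ ÷ x² = 7x⁴. Subtract (7x⁴)·D = 7x⁶ − 49x⁵ + 42x⁴. Remainder: 5x⁵ − 40x⁴ + 59x³ + 18x² − 78x + 32.
Step 2: lead(5x⁵ − 40x⁴ + 59x³ + 18x² − 78x + 32) ÷ lead(D) = 5x⁵ ÷ x² = 5x³. Subtract (5x³)·D = 5x⁵ − 35x⁴ + 30x³. Remainder: −5x⁴ + 29x³ + 18x² − 78x + 32.
Step 3: lead(−5x⁴ + 29x³ + 18x² − 78x + 32) ÷ lead(D) = −5x⁴ ÷ x² = −5x². Subtract (−5x²)·D = −5x⁴ + 35x³ − 30x². Remainder: −6x³ + 48x² − 78x + 32.
Step 4: lead(−6x³ + 48x² − 78x + 32) ÷ lead(D) = −6x³ ÷ x² = −6x. Subtract (−6x)·D = −6x³ + 42x² − 36x. Remainder: 6x² − 42x + 32.
Step 5: lead(6x² − 42x + 32) ÷ lead(D) = 6x² ÷ x² = 6. Subtract (6)·D = 6x² − 42x + 36. Remainder: −4.

R(x) = −4, so D(x) is not a factor of P(x). no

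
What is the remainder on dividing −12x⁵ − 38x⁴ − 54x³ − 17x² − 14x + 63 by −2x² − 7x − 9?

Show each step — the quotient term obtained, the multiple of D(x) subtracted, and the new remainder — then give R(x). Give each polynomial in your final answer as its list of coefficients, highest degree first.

R = [0]

Step 1: lead(−12x⁵ − 38x⁴ − 54x³ − 17x² − 14x + 63) ÷ lead(D) = −12x⁵ ÷ −2x² = 6x³. Subtract (6x³)·D = −12x⁵ − 42x⁴ − 54x³. Remainder: 4x⁴ − 17x² − 14x + 63.
Step 2: lead(4x⁴ − 17x² − 14x + 63) ÷ lead(D) = 4x⁴ ÷ −2x² = −2x². Subtract (−2x²)·D = 4x⁴ + 14x³ + 18x². Remainder: −14x³ − 35x² − 14x + 63.
Step 3: lead(−14x³ − 35x² − 14x + 63) ÷ lead(D) = −14x³ ÷ −2x² = 7x. Subtract (7x)·D = −14x³ − 49x² − 63x. Remainder: 14x² + 49x + 63.
Step 4: lead(14x² + 49x + 63) ÷ lead(D) = 14x² ÷ −2x² = −7. Subtract (−7)·D = 14x² + 49x + 63. Remainder: 0.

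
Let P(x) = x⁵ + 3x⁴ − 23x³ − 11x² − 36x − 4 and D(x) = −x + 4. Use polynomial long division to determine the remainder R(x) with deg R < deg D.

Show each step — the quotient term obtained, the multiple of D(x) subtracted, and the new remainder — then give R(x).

R(x) = −4

Step 1: lead(x⁵ + 3x⁴ − 23x³ − 11x² − 36x − 4) ÷ lead(D) = x⁵ ÷ −x = −x⁴. Subtract (−x⁴)·D = x⁵ − 4x⁴. Remainder: 7x⁴ − 23x³ − 11x² − 36x − 4.
Step 2: lead(7x⁴ − 23x³ − 11x² − 36x − 4) ÷ lead(D) = 7x⁴ ÷ −x = −7x³. Subtract (−7x³)·D = 7x⁴ − 28x³. Remainder: 5x³ − 11x² − 36x − 4.
Step 3: lead(5x³ − 11x² − 36x − 4) ÷ lead(D) = 5x³ ÷ −x = −5x². Subtract (−5x²)·D = 5x³ − 20x². Remainder: 9x² − 36x − 4.
Step 4: lead(9x² − 36x − 4) ÷ lead(D) = 9x² ÷ −x = −9x. Subtract (−9x)·D = 9x² − 36x. Remainder: −4.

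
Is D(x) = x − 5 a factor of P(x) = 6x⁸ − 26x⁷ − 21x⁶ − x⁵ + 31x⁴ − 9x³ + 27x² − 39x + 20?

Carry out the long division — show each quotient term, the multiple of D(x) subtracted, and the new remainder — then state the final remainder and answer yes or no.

Step 1: lead(6x⁸ − 26x⁷ − 21x⁶ − x⁵ + 31x⁴ − 9x³ + 27x² − 39x + 20) ÷ lead(D) = 6x⁸ ÷ x = 6x⁷. Subtract (6x⁷)·D = 6x⁸ − 30x⁷. Remainder: 4x⁷ − 21x⁶ − x⁵ + 31x⁴ − 9x³ + 27x² − 39x + 20.
Step 2: lead(4x⁷ − 21x⁶ − x⁵ + 31x⁴ − 9x³ + 27x² − 39x + 20) ÷ lead(D) = 4x⁷ ÷ x = 4x⁶. Subtract (4x⁶)·D = 4x⁷ − 20x⁶. Remainder: −x⁶ − x⁵ + 31x⁴ − 9x³ + 27x² − 39x + 20.
Step 3: lead(−x⁶ − x⁵ + 31x⁴ − 9x³ + 27x² − 39x + 20) ÷ lead(D) = −x⁶ ÷ x = −x⁵. Subtract (−x⁵)·D = −x⁶ + 5x⁵. Remainder: −6x⁵ + 31x⁴ − 9x³ + 27x² − 39x + 20.
Step 4: lead(−6x⁵ + 31x⁴ − 9x³ + 27x² − 39x + 20) ÷ lead(D) = −6x⁵ ÷ x = −6x⁴. Subtract (−6x⁴)·D = −6x⁵ + 30x⁴. Remainder: x⁴ − 9x³ + 27x² − 39x + 20.
Step 5: lead(x⁴ − 9x³ + 27x² − 39x + 20) ÷ lead(D) = x⁴ ÷ x = x³. Subtract (x³)·D = x⁴ − 5x³. Remainder: −4x³ + 27x² − 39x + 20.
Step 6: lead(−4x³ + 27x² − 39x + 20) ÷ lead(D) = −4x³ ÷ x = −4x². Subtract (−4x²)·D = −4x³ + 20x². Remainder: 7x² − 39x + 20.
Step 7: lead(7x² − 39x + 20) ÷ lead(D) = 7x² ÷ x = 7x. Subtract (7x)·D = 7x² − 35x. Remainder: −4x + 20.
Step 8: lead(−4x + 20) ÷ lead(D) = −4x ÷ x = −4. Subtract (−4)·D = −4x + 20. Remainder: 0.

R(x) = 0, so D(x) is a factor of P(x). yes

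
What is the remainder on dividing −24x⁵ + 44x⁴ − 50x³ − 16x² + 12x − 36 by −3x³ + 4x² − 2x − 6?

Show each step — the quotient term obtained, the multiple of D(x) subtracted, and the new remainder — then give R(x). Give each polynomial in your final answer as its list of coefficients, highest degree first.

R = [0]

Step 1: lead(−24x⁵ + 44x⁴ − 50x³ − 16x² + 12x − 36) ÷ lead(D) = −24x⁵ ÷ −3x³ = 8x². Subtract (8x²)·D = −24x⁵ + 32x⁴ − 16x³ − 48x². Remainder: 12x⁴ − 34x³ + 32x² + 12x − 36.
Step 2: lead(12x⁴ − 34x³ + 32x² + 12x − 36) ÷ lead(D) = 12x⁴ ÷ −3x³ = −4x. Subtract (−4x)·D = 12x⁴ − 16x³ + 8x² + 24x. Remainder: −18x³ + 24x² − 12x − 36.
Step 3: lead(−18x³ + 24x² − 12x − 36) ÷ lead(D) = −18x³ ÷ −3x³ = 6. Subtract (6)·D = −18x³ + 24x² − 12x − 36. Remainder: 0.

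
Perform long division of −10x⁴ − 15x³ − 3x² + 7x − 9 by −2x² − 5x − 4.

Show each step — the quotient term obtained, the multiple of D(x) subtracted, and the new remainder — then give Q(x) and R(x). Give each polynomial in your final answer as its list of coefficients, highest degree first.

Step 1: lead(−10x⁴ − 15x³ − 3x² + 7x − 9) ÷ lead(D) = −10x⁴ ÷ −2x² = 5x². Subtract (5x²)·D = −10x⁴ − 25x³ − 20x². Remainder: 10x³ + 17x² + 7x − 9.
Step 2: lead(10x³ + 17x² + 7x − 9) ÷ lead(D) = 10x³ ÷ −2x² = −5x. Subtract (−5x)·D = 10x³ + 25x² + 20x. Remainder: −8x² − 13x − 9.
Step 3: lead(−8x² − 13x − 9) ÷ lead(D) = −8x² ÷ −2x² = 4. Subtract (4)·D = −8x² − 20x − 16. Remainder: 7x + 7.

Q = [5, -5, 4]; R = [7, 7]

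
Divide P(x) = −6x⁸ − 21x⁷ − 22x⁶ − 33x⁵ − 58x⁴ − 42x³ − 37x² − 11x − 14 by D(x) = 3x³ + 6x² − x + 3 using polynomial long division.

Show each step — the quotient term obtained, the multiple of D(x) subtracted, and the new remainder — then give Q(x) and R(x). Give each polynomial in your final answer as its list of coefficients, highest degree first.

Step 1: lead(−6x⁸ − 21x⁷ − 22x⁶ − 33x⁵ − 58x⁴ − 42x³ − 37x² − 11x − 14) ÷ lead(D) = −6x⁸ ÷ 3x³ = −2x⁵. Subtract (−2x⁵)·D = −6x⁸ − 12x⁷ + 2x⁶ − 6x⁵. Remainder: −9x⁷ − 24x⁶ − 27x⁵ − 58x⁴ − 42x³ − 37x² − 11x − 14.
Step 2: lead(−9x⁷ − 24x⁶ − 27x⁵ − 58x⁴ − 42x³ − 37x² − 11x − 14) ÷ lead(D) = −9x⁷ ÷ 3x³ = −3x⁴. Subtract (−3x⁴)·D = −9x⁷ − 18x⁶ + 3x⁵ − 9x⁴. Remainder: −6x⁶ − 30x⁵ − 49x⁴ − 42x³ − 37x² − 11x − 14.
Step 3: lead(−6x⁶ − 30x⁵ − 49x⁴ − 42x³ − 37x² − 11x − 14) ÷ lead(D) = −6x⁶ ÷ 3x³ = −2x³. Subtract (−2x³)·D = −6x⁶ − 12x⁵ + 2x⁴ − 6x³. Remainder: −18x⁵ − 51x⁴ − 36x³ − 37x² − 11x − 14.
Step 4: lead(−18x⁵ − 51x⁴ − 36x³ − 37x² − 11x − 14) ÷ lead(D) = −18x⁵ ÷ 3x³ = −6x². Subtract (−6x²)·D = −18x⁵ − 36x⁴ + 6x³ − 18x². Remainder: −15x⁴ − 42x³ − 19x² − 11x − 14.
Step 5: lead(−15x⁴ − 42x³ − 19x² − 11x − 14) ÷ lead(D) = −15x⁴ ÷ 3x³ = −5x. Subtract (−5x)·D = −15x⁴ − 30x³ + 5x² − 15x. Remainder: −12x³ − 24x² + 4x − 14.
Step 6: lead(−12x³ − 24x² + 4x − 14) ÷ lead(D) = −12x³ ÷ 3x³ = −4. Subtract (−4)·D = −12x³ − 24x² + 4x − 12. Remainder: −2.

Q = [-2, -3, -2, -6, -5, -4]; R = [-2]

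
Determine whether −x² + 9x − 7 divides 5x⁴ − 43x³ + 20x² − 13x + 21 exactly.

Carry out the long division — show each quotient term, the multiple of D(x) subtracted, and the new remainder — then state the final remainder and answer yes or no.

R(x) = 0, so D(x) is a factor of P(x). yes

Step 1: lead(5x⁴ − 43x³ + 20x² − 13x + 21) ÷ lead(D) = 5x⁴ ÷ −x² = −5x². Subtract (−5x²)·D = 5x⁴ − 45x³ + 35x². Remainder: 2x³ − 15x² − 13x + 21.
Step 2: lead(2x³ − 15x² − 13x + 21) ÷ lead(D) = 2x³ ÷ −x² = −2x. Subtract (−2x)·D = 2x³ − 18x² + 14x. Remainder: 3x² − 27x + 21.
Step 3: lead(3x² − 27x + 21) ÷ lead(D) = 3x² ÷ −x² = −3. Subtract (−3)·D = 3x² − 27x + 21. Remainder: 0.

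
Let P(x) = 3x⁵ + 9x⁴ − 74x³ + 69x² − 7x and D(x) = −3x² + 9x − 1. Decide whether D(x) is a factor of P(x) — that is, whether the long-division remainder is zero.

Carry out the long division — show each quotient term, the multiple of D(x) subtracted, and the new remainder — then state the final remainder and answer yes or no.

R(x) = 0, so D(x) is a factor of P(x). yes

Step 1: lead(3x⁵ + 9x⁴ − 74x³ + 69x² − 7x) ÷ lead(D) = 3x⁵ ÷ −3x² = −x³. Subtract (−x³)·D = 3x⁵ − 9x⁴ + x³. Remainder: 18x⁴ − 75x³ + 69x² − 7x.
Step 2: lead(18x⁴ − 75x³ + 69x² − 7x) ÷ lead(D) = 18x⁴ ÷ −3x² = −6x². Subtract (−6x²)·D = 18x⁴ − 54x³ + 6x². Remainder: −21x³ + 63x² − 7x.
Step 3: lead(−21x³ + 63x² − 7x) ÷ lead(D) = −21x³ ÷ −3x² = 7x. Subtract (7x)·D = −21x³ + 63x² − 7x. Remainder: 0.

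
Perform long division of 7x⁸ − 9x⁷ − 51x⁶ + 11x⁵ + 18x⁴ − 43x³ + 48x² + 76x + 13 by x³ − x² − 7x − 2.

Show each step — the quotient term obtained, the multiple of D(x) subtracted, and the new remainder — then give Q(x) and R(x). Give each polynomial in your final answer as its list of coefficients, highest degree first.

Step 1: lead(7x⁸ − 9x⁷ − 51x⁶ + 11x⁵ + 18x⁴ − 43x³ + 48x² + 76x + 13) ÷ lead(D) = 7x⁸ ÷ x³ = 7x⁵. Subtract (7x⁵)·D = 7x⁸ − 7x⁷ − 49x⁶ − 14x⁵. Remainder: −2x⁷ − 2x⁶ + 25x⁵ + 18x⁴ − 43x³ + 48x² + 76x + 13.
Step 2: lead(−2x⁷ − 2x⁶ + 25x⁵ + 18x⁴ − 43x³ + 48x² + 76x + 13) ÷ lead(D) = −2x⁷ ÷ x³ = −2x⁴. Subtract (−2x⁴)·D = −2x⁷ + 2x⁶ + 14x⁵ + 4x⁴. Remainder: −4x⁶ + 11x⁵ + 14x⁴ − 43x³ + 48x² + 76x + 13.
Step 3: lead(−4x⁶ + 11x⁵ + 14x⁴ − 43x³ + 48x² + 76x + 13) ÷ lead(D) = −4x⁶ ÷ x³ = −4x³. Subtract (−4x³)·D = −4x⁶ + 4x⁵ + 28x⁴ + 8x³. Remainder: 7x⁵ − 14x⁴ − 51x³ + 48x² + 76x + 13.
Step 4: lead(7x⁵ − 14x⁴ − 51x³ + 48x² + 76x + 13) ÷ lead(D) = 7x⁵ ÷ x³ = 7x². Subtract (7x²)·D = 7x⁵ − 7x⁴ − 49x³ − 14x². Remainder: −7x⁴ − 2x³ + 62x² + 76x + 13.
Step 5: lead(−7x⁴ − 2x³ + 62x² + 76x + 13) ÷ lead(D) = −7x⁴ ÷ x³ = −7x. Subtract (−7x)·D = −7x⁴ + 7x³ + 49x² + 14x. Remainder: −9x³ + 13x² + 62x + 13.
Step 6: lead(−9x³ + 13x² + 62x + 13) ÷ lead(D) = −9x³ ÷ x³ = −9. Subtract (−9)·D = −9x³ + 9x² + 63x + 18. Remainder: 4x² − x − 5.

Q = [7, -2, -4, 7, -7, -9]; R = [4, -1, -5]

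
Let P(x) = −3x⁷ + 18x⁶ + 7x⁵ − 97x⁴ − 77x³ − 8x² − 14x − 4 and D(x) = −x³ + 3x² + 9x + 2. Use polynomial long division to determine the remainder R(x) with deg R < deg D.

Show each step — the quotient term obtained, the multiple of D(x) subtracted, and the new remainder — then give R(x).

R(x) = −7x − 2

Step 1: lead(−3x⁷ + 18x⁶ + 7x⁵ − 97x⁴ − 77x³ − 8x² − 14x − 4) ÷ lead(D) = −3x⁷ ÷ −x³ = 3x⁴. Subtract (3x⁴)·D = −3x⁷ + 9x⁶ + 27x⁵ + 6x⁴. Remainder: 9x⁶ − 20x⁵ − 103x⁴ − 77x³ − 8x² − 14x − 4.
Step 2: lead(9x⁶ − 20x⁵ − 103x⁴ − 77x³ − 8x² − 14x − 4) ÷ lead(D) = 9x⁶ ÷ −x³ = −9x³. Subtract (−9x³)·D = 9x⁶ − 27x⁵ − 81x⁴ − 18x³. Remainder: 7x⁵ − 22x⁴ − 59x³ − 8x² − 14x − 4.
Step 3: lead(7x⁵ − 22x⁴ − 59x³ − 8x² − 14x − 4) ÷ lead(D) = 7x⁵ ÷ −x³ = −7x². Subtract (−7x²)·D = 7x⁵ − 21x⁴ − 63x³ − 14x². Remainder: −x⁴ + 4x³ + 6x² − 14x − 4.
Step 4: lead(−x⁴ + 4x³ + 6x² − 14x − 4) ÷ lead(D) = −x⁴ ÷ −x³ = x. Subtract (x)·D = −x⁴ + 3x³ + 9x² + 2x. Remainder: x³ − 3x² − 16x − 4.
Step 5: lead(x³ − 3x² − 16x − 4) ÷ lead(D) = x³ ÷ −x³ = −1. Subtract (−1)·D = x³ − 3x² − 9x − 2. Remainder: −7x − 2.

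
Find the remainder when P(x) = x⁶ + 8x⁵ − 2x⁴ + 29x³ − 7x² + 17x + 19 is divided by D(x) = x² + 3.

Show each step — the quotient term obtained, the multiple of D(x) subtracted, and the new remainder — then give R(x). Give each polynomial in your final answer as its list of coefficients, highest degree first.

R = [2, -5]

Step 1: lead(x⁶ + 8x⁵ − 2x⁴ + 29x³ − 7x² + 17x + 19) ÷ lead(D) = x⁶ ÷ x² = x⁴. Subtract (x⁴)·D = x⁶ + 3x⁴. Remainder: 8x⁵ − 5x⁴ + 29x³ − 7x² + 17x + 19.
Step 2: lead(8x⁵ − 5x⁴ + 29x³ − 7x² + 17x + 19) ÷ lead(D) = 8x⁵ ÷ x² = 8x³. Subtract (8x³)·D = 8x⁵ + 24x³. Remainder: −5x⁴ + 5x³ − 7x² + 17x + 19.
Step 3: lead(−5x⁴ + 5x³ − 7x² + 17x + 19) ÷ lead(D) = −5x⁴ ÷ x² = −5x². Subtract (−5x²)·D = −5x⁴ − 15x². Remainder: 5x³ + 8x² + 17x + 19.
Step 4: lead(5x³ + 8x² + 17x + 19) ÷ lead(D) = 5x³ ÷ x² = 5x. Subtract (5x)·D = 5x³ + 15x. Remainder: 8x² + 2x + 19.
Step 5: lead(8x² + 2x + 19) ÷ lead(D) = 8x² ÷ x² = 8. Subtract (8)·D = 8x² + 24. Remainder: 2x − 5.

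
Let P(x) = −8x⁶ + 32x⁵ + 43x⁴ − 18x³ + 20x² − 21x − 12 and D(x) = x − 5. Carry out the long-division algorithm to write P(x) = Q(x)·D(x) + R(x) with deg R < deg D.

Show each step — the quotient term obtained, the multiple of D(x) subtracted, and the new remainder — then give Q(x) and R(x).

Step 1: lead(−8x⁶ + 32x⁵ + 43x⁴ − 18x³ + 20x² − 21x − 12) ÷ lead(D) = −8x⁶ ÷ x = −8x⁵. Subtract (−8x⁵)·D = −8x⁶ + 40x⁵. Remainder: −8x⁵ + 43x⁴ − 18x³ + 20x² − 21x − 12.
Step 2: lead(−8x⁵ + 43x⁴ − 18x³ + 20x² − 21x − 12) ÷ lead(D) = −8x⁵ ÷ x = −8x⁴. Subtract (−8x⁴)·D = −8x⁵ + 40x⁴. Remainder: 3x⁴ − 18x³ + 20x² − 21x − 12.
Step 3: lead(3x⁴ − 18x³ + 20x² − 21x − 12) ÷ lead(D) = 3x⁴ ÷ x = 3x³. Subtract (3x³)·D = 3x⁴ − 15x³. Remainder: −3x³ + 20x² − 21x − 12.
Step 4: lead(−3x³ + 20x² − 21x − 12) ÷ lead(D) = −3x³ ÷ x = −3x². Subtract (−3x²)·D = −3x³ + 15x². Remainder: 5x² − 21x − 12.
Step 5: lead(5x² − 21x − 12) ÷ lead(D) = 5x² ÷ x = 5x. Subtract (5x)·D = 5x² − 25x. Remainder: 4x − 12.
Step 6: lead(4x − 12) ÷ lead(D) = 4x ÷ x = 4. Subtract (4)·D = 4x − 20. Remainder: 8.

Q(x) = −8x⁵ − 8x⁴ + 3x³ − 3x² + 5x + 4; R(x) = 8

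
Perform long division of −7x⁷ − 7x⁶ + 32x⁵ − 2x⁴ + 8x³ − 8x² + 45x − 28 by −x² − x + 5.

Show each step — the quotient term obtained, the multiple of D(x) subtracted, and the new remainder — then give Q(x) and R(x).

Q(x) = 7x⁵ + 3x³ − x² + 8x − 5; R(x) = −3

Step 1: lead(−7x⁷ − 7x⁶ + 32x⁵ − 2x⁴ + 8x³ − 8x² + 45x − 28) ÷ lead(D) = −7x⁷ ÷ −x² = 7x⁵. Subtract (7x⁵)·D = −7x⁷ − 7x⁶ + 35x⁵. Remainder: −3x⁵ − 2x⁴ + 8x³ − 8x² + 45x − 28.
Step 2: lead(−3x⁵ − 2x⁴ + 8x³ − 8x² + 45x − 28) ÷ lead(D) = −3x⁵ ÷ −x² = 3x³. Subtract (3x³)·D = −3x⁵ − 3x⁴ + 15x³. Remainder: x⁴ − 7x³ − 8x² + 45x − 28.
Step 3: lead(x⁴ − 7x³ − 8x² + 45x − 28) ÷ lead(D) = x⁴ ÷ −x² = −x². Subtract (−x²)·D = x⁴ + x³ − 5x². Remainder: −8x³ − 3x² + 45x − 28.
Step 4: lead(−8x³ − 3x² + 45x − 28) ÷ lead(D) = −8x³ ÷ −x² = 8x. Subtract (8x)·D = −8x³ − 8x² + 40x. Remainder: 5x² + 5x − 28.
Step 5: lead(5x² + 5x − 28) ÷ lead(D) = 5x² ÷ −x² = −5. Subtract (−5)·D = 5x² + 5x − 25. Remainder: −3.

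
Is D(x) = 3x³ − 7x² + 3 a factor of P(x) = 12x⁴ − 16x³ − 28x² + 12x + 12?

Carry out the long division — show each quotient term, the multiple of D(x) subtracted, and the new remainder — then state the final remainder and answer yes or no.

Step 1: lead(12x⁴ − 16x³ − 28x² + 12x + 12) ÷ lead(D) = 12x⁴ ÷ 3x³ = 4x. Subtract (4x)·D = 12x⁴ − 28x³ + 12x. Remainder: 12x³ − 28x² + 12.
Step 2: lead(12x³ − 28x² + 12) ÷ lead(D) = 12x³ ÷ 3x³ = 4. Subtract (4)·D = 12x³ − 28x² + 12. Remainder: 0.

R(x) = 0, so D(x) is a factor of P(x). yes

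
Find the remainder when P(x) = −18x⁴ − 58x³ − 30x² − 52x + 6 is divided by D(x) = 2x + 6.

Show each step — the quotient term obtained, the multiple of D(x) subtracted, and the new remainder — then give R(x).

Step 1: lead(−18x⁴ − 58x³ − 30x² − 52x + 6) ÷ lead(D) = −18x⁴ ÷ 2x = −9x³. Subtract (−9x³)·D = −18x⁴ − 54x³. Remainder: −4x³ − 30x² − 52x + 6.
Step 2: lead(−4x³ − 30x² − 52x + 6) ÷ lead(D) = −4x³ ÷ 2x = −2x². Subtract (−2x²)·D = −4x³ − 12x². Remainder: −18x² − 52x + 6.
Step 3: lead(−18x² − 52x + 6) ÷ lead(D) = −18x² ÷ 2x = −9x. Subtract (−9x)·D = −18x² − 54x. Remainder: 2x + 6.
Step 4: lead(2x + 6) ÷ lead(D) = 2x ÷ 2x = 1. Subtract (1)·D = 2x + 6. Remainder: 0.

R(x) = 0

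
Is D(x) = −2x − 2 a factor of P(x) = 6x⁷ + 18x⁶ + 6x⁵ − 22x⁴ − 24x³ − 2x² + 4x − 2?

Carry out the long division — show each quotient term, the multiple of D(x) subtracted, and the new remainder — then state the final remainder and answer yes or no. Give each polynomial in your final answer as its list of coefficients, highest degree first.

Step 1: lead(6x⁷ + 18x⁶ + 6x⁵ − 22x⁴ − 24x³ − 2x² + 4x − 2) ÷ lead(D) = 6x⁷ ÷ −2x = −3x⁶. Subtract (−3x⁶)·D = 6x⁷ + 6x⁶. Remainder: 12x⁶ + 6x⁵ − 22x⁴ − 24x³ − 2x² + 4x − 2.
Step 2: lead(12x⁶ + 6x⁵ − 22x⁴ − 24x³ − 2x² + 4x − 2) ÷ lead(D) = 12x⁶ ÷ −2x = −6x⁵. Subtract (−6x⁵)·D = 12x⁶ + 12x⁵. Remainder: −6x⁵ − 22x⁴ − 24x³ − 2x² + 4x − 2.
Step 3: lead(−6x⁵ − 22x⁴ − 24x³ − 2x² + 4x − 2) ÷ lead(D) = −6x⁵ ÷ −2x = 3x⁴. Subtract (3x⁴)·D = −6x⁵ − 6x⁴. Remainder: −16x⁴ − 24x³ − 2x² + 4x − 2.
Step 4: lead(−16x⁴ − 24x³ − 2x² + 4x − 2) ÷ lead(D) = −16x⁴ ÷ −2x = 8x³. Subtract (8x³)·D = −16x⁴ − 16x³. Remainder: −8x³ − 2x² + 4x − 2.
Step 5: lead(−8x³ − 2x² + 4x − 2) ÷ lead(D) = −8x³ ÷ −2x = 4x². Subtract (4x²)·D = −8x³ − 8x². Remainder: 6x² + 4x − 2.
Step 6: lead(6x² + 4x − 2) ÷ lead(D) = 6x² ÷ −2x = −3x. Subtract (−3x)·D = 6x² + 6x. Remainder: −2x − 2.
Step 7: lead(−2x − 2) ÷ lead(D) = −2x ÷ −2x = 1. Subtract (1)·D = −2x − 2. Remainder: 0.

R = [0], so D(x) is a factor of P(x). yes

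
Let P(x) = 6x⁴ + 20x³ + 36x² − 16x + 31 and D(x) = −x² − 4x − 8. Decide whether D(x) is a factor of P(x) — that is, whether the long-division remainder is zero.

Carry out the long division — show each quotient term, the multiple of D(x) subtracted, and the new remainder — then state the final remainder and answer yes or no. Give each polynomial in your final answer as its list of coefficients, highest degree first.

Step 1: lead(6x⁴ + 20x³ + 36x² − 16x + 31) ÷ lead(D) = 6x⁴ ÷ −x² = −6x². Subtract (−6x²)·D = 6x⁴ + 24x³ + 48x². Remainder: −4x³ − 12x² − 16x + 31.
Step 2: lead(−4x³ − 12x² − 16x + 31) ÷ lead(D) = −4x³ ÷ −x² = 4x. Subtract (4x)·D = −4x³ − 16x² − 32x. Remainder: 4x² + 16x + 31.
Step 3: lead(4x² + 16x + 31) ÷ lead(D) = 4x² ÷ −x² = −4. Subtract (−4)·D = 4x² + 16x + 32. Remainder: −1.

R = [-1], so D(x) is not a factor of P(x). no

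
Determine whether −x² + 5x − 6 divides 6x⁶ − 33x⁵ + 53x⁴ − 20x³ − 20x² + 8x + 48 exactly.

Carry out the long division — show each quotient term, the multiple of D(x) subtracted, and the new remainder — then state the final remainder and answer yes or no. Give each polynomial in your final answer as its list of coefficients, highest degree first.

R = [0], so D(x) is a factor of P(x). yes

Step 1: lead(6x⁶ − 33x⁵ + 53x⁴ − 20x³ − 20x² + 8x + 48) ÷ lead(D) = 6x⁶ ÷ −x² = −6x⁴. Subtract (−6x⁴)·D = 6x⁶ − 30x⁵ + 36x⁴. Remainder: −3x⁵ + 17x⁴ − 20x³ − 20x² + 8x + 48.
Step 2: lead(−3x⁵ + 17x⁴ − 20x³ − 20x² + 8x + 48) ÷ lead(D) = −3x⁵ ÷ −x² = 3x³. Subtract (3x³)·D = −3x⁵ + 15x⁴ − 18x³. Remainder: 2x⁴ − 2x³ − 20x² + 8x + 48.
Step 3: lead(2x⁴ − 2x³ − 20x² + 8x + 48) ÷ lead(D) = 2x⁴ ÷ −x² = −2x². Subtract (−2x²)·D = 2x⁴ − 10x³ + 12x². Remainder: 8x³ − 32x² + 8x + 48.
Step 4: lead(8x³ − 32x² + 8x + 48) ÷ lead(D) = 8x³ ÷ −x² = −8x. Subtract (−8x)·D = 8x³ − 40x² + 48x. Remainder: 8x² − 40x + 48.
Step 5: lead(8x² − 40x + 48) ÷ lead(D) = 8x² ÷ −x² = −8. Subtract (−8)·D = 8x² − 40x + 48. Remainder: 0.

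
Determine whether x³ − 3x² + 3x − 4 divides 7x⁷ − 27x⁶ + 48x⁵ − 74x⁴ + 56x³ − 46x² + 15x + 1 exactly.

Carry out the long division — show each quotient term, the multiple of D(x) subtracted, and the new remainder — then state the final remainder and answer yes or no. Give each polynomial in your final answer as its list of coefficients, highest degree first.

R = [-1, 5, 9], so D(x) is not a factor of P(x). no

Step 1: lead(7x⁷ − 27x⁶ + 48x⁵ − 74x⁴ + 56x³ − 46x² + 15x + 1) ÷ lead(D) = 7x⁷ ÷ x³ = 7x⁴. Subtract (7x⁴)·D = 7x⁷ − 21x⁶ + 21x⁵ − 28x⁴. Remainder: −6x⁶ + 27x⁵ − 46x⁴ + 56x³ − 46x² + 15x + 1.
Step 2: lead(−6x⁶ + 27x⁵ − 46x⁴ + 56x³ − 46x² + 15x + 1) ÷ lead(D) = −6x⁶ ÷ x³ = −6x³. Subtract (−6x³)·D = −6x⁶ + 18x⁵ − 18x⁴ + 24x³. Remainder: 9x⁵ − 28x⁴ + 32x³ − 46x² + 15x + 1.
Step 3: lead(9x⁵ − 28x⁴ + 32x³ − 46x² + 15x + 1) ÷ lead(D) = 9x⁵ ÷ x³ = 9x². Subtract (9x²)·D = 9x⁵ − 27x⁴ + 27x³ − 36x². Remainder: −x⁴ + 5x³ − 10x² + 15x + 1.
Step 4: lead(−x⁴ + 5x³ − 10x² + 15x + 1) ÷ lead(D) = −x⁴ ÷ x³ = −x. Subtract (−x)·D = −x⁴ + 3x³ − 3x² + 4x. Remainder: 2x³ − 7x² + 11x + 1.
Step 5: lead(2x³ − 7x² + 11x + 1) ÷ lead(D) = 2x³ ÷ x³ = 2. Subtract (2)·D = 2x³ − 6x² + 6x − 8. Remainder: −x² + 5x + 9.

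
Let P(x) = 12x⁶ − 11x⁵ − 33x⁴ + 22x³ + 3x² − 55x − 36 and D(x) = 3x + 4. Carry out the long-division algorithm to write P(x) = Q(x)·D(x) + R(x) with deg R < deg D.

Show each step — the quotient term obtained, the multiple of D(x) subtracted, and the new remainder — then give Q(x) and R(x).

Q(x) = 4x⁵ − 9x⁴ + x³ + 6x² − 7x − 9; R(x) = 0

Step 1: lead(12x⁶ − 11x⁵ − 33x⁴ + 22x³ + 3x² − 55x − 36) ÷ lead(D) = 12x⁶ ÷ 3x = 4x⁵. Subtract (4x⁵)·D = 12x⁶ + 16x⁵. Remainder: −27x⁵ − 33x⁴ + 22x³ + 3x² − 55x − 36.
Step 2: lead(−27x⁵ − 33x⁴ + 22x³ + 3x² − 55x − 36) ÷ lead(D) = −27x⁵ ÷ 3x = −9x⁴. Subtract (−9x⁴)·D = −27x⁵ − 36x⁴. Remainder: 3x⁴ + 22x³ + 3x² − 55x − 36.
Step 3: lead(3x⁴ + 22x³ + 3x² − 55x − 36) ÷ lead(D) = 3x⁴ ÷ 3x = x³. Subtract (x³)·D = 3x⁴ + 4x³. Remainder: 18x³ + 3x² − 55x − 36.
Step 4: lead(18x³ + 3x² − 55x − 36) ÷ lead(D) = 18x³ ÷ 3x = 6x². Subtract (6x²)·D = 18x³ + 24x². Remainder: −21x² − 55x − 36.
Step 5: lead(−21x² − 55x − 36) ÷ lead(D) = −21x² ÷ 3x = −7x. Subtract (−7x)·D = −21x² − 28x. Remainder: −27x − 36.
Step 6: lead(−27x − 36) ÷ lead(D) = −27x ÷ 3x = −9. Subtract (−9)·D = −27x − 36. Remainder: 0.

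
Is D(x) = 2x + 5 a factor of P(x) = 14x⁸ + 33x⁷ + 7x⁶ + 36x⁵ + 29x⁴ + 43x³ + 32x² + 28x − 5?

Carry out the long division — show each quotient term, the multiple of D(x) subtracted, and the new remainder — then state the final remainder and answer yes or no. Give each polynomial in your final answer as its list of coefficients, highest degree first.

Step 1: lead(14x⁸ + 33x⁷ + 7x⁶ + 36x⁵ + 29x⁴ + 43x³ + 32x² + 28x − 5) ÷ lead(D) = 14x⁸ ÷ 2x = 7x⁷. Subtract (7x⁷)·D = 14x⁸ + 35x⁷. Remainder: −2x⁷ + 7x⁶ + 36x⁵ + 29x⁴ + 43x³ + 32x² + 28x − 5.
Step 2: lead(−2x⁷ + 7x⁶ + 36x⁵ + 29x⁴ + 43x³ + 32x² + 28x − 5) ÷ lead(D) = −2x⁷ ÷ 2x = −x⁶. Subtract (−x⁶)·D = −2x⁷ − 5x⁶. Remainder: 12x⁶ + 36x⁵ + 29x⁴ + 43x³ + 32x² + 28x − 5.
Step 3: lead(12x⁶ + 36x⁵ + 29x⁴ + 43x³ + 32x² + 28x − 5) ÷ lead(D) = 12x⁶ ÷ 2x = 6x⁵. Subtract (6x⁵)·D = 12x⁶ + 30x⁵. Remainder: 6x⁵ + 29x⁴ + 43x³ + 32x² + 28x − 5.
Step 4: lead(6x⁵ + 29x⁴ + 43x³ + 32x² + 28x − 5) ÷ lead(D) = 6x⁵ ÷ 2x = 3x⁴. Subtract (3x⁴)·D = 6x⁵ + 15x⁴. Remainder: 14x⁴ + 43x³ + 32x² + 28x − 5.
Step 5: lead(14x⁴ + 43x³ + 32x² + 28x − 5) ÷ lead(D) = 14x⁴ ÷ 2x = 7x³. Subtract (7x³)·D = 14x⁴ + 35x³. Remainder: 8x³ + 32x² + 28x − 5.
Step 6: lead(8x³ + 32x² + 28x − 5) ÷ lead(D) = 8x³ ÷ 2x = 4x². Subtract (4x²)·D = 8x³ + 20x². Remainder: 12x² + 28x − 5.
Step 7: lead(12x² + 28x − 5) ÷ lead(D) = 12x² ÷ 2x = 6x. Subtract (6x)·D = 12x² + 30x. Remainder: −2x − 5.
Step 8: lead(−2x − 5) ÷ lead(D) = −2x ÷ 2x = −1. Subtract (−1)·D = −2x − 5. Remainder: 0.

R = [0], so D(x) is a factor of P(x). yes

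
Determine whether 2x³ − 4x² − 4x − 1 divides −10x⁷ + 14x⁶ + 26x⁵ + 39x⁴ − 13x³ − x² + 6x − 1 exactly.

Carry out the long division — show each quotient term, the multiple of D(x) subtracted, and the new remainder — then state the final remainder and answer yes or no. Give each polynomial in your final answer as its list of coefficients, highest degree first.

R = [-5, -5], so D(x) is not a factor of P(x). no

Step 1: lead(−10x⁷ + 14x⁶ + 26x⁵ + 39x⁴ − 13x³ − x² + 6x − 1) ÷ lead(D) = −10x⁷ ÷ 2x³ = −5x⁴. Subtract (−5x⁴)·D = −10x⁷ + 20x⁶ + 20x⁵ + 5x⁴. Remainder: −6x⁶ + 6x⁵ + 34x⁴ − 13x³ − x² + 6x − 1.
Step 2: lead(−6x⁶ + 6x⁵ + 34x⁴ − 13x³ − x² + 6x − 1) ÷ lead(D) = −6x⁶ ÷ 2x³ = −3x³. Subtract (−3x³)·D = −6x⁶ + 12x⁵ + 12x⁴ + 3x³. Remainder: −6x⁵ + 22x⁴ − 16x³ − x² + 6x − 1.
Step 3: lead(−6x⁵ + 22x⁴ − 16x³ − x² + 6x − 1) ÷ lead(D) = −6x⁵ ÷ 2x³ = −3x². Subtract (−3x²)·D = −6x⁵ + 12x⁴ + 12x³ + 3x². Remainder: 10x⁴ − 28x³ − 4x² + 6x − 1.
Step 4: lead(10x⁴ − 28x³ − 4x² + 6x − 1) ÷ lead(D) = 10x⁴ ÷ 2x³ = 5x. Subtract (5x)·D = 10x⁴ − 20x³ − 20x² − 5x. Remainder: −8x³ + 16x² + 11x − 1.
Step 5: lead(−8x³ + 16x² + 11x − 1) ÷ lead(D) = −8x³ ÷ 2x³ = −4. Subtract (−4)·D = −8x³ + 16x² + 16x + 4. Remainder: −5x − 5.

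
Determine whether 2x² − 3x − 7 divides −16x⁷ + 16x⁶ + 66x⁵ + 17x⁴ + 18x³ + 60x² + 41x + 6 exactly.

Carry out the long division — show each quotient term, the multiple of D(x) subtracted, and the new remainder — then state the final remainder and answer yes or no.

Step 1: lead(−16x⁷ + 16x⁶ + 66x⁵ + 17x⁴ + 18x³ + 60x² + 41x + 6) ÷ lead(D) = −16x⁷ ÷ 2x² = −8x⁵. Subtract (−8x⁵)·D = −16x⁷ + 24x⁶ + 56x⁵. Remainder: −8x⁶ + 10x⁵ + 17x⁴ + 18x³ + 60x² + 41x + 6.
Step 2: lead(−8x⁶ + 10x⁵ + 17x⁴ + 18x³ + 60x² + 41x + 6) ÷ lead(D) = −8x⁶ ÷ 2x² = −4x⁴. Subtract (−4x⁴)·D = −8x⁶ + 12x⁵ + 28x⁴. Remainder: −2x⁵ − 11x⁴ + 18x³ + 60x² + 41x + 6.
Step 3: lead(−2x⁵ − 11x⁴ + 18x³ + 60x² + 41x + 6) ÷ lead(D) = −2x⁵ ÷ 2x² = −x³. Subtract (−x³)·D = −2x⁵ + 3x⁴ + 7x³. Remainder: −14x⁴ + 11x³ + 60x² + 41x + 6.
Step 4: lead(−14x⁴ + 11x³ + 60x² + 41x + 6) ÷ lead(D) = −14x⁴ ÷ 2x² = −7x². Subtract (−7x²)·D = −14x⁴ + 21x³ + 49x². Remainder: −10x³ + 11x² + 41x + 6.
Step 5: lead(−10x³ + 11x² + 41x + 6) ÷ lead(D) = −10x³ ÷ 2x² = −5x. Subtract (−5x)·D = −10x³ + 15x² + 35x. Remainder: −4x² + 6x + 6.
Step 6: lead(−4x² + 6x + 6) ÷ lead(D) = −4x² ÷ 2x² = −2. Subtract (−2)·D = −4x² + 6x + 14. Remainder: −8.

R(x) = −8, so D(x) is not a factor of P(x). no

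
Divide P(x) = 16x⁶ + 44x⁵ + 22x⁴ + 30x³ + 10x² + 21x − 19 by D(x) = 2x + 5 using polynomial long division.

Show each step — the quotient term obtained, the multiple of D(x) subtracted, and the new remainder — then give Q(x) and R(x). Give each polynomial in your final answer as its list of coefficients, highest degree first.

Step 1: lead(16x⁶ + 44x⁵ + 22x⁴ + 30x³ + 10x² + 21x − 19) ÷ lead(D) = 16x⁶ ÷ 2x = 8x⁵. Subtract (8x⁵)·D = 16x⁶ + 40x⁵. Remainder: 4x⁵ + 22x⁴ + 30x³ + 10x² + 21x − 19.
Step 2: lead(4x⁵ + 22x⁴ + 30x³ + 10x² + 21x − 19) ÷ lead(D) = 4x⁵ ÷ 2x = 2x⁴. Subtract (2x⁴)·D = 4x⁵ + 10x⁴. Remainder: 12x⁴ + 30x³ + 10x² + 21x − 19.
Step 3: lead(12x⁴ + 30x³ + 10x² + 21x − 19) ÷ lead(D) = 12x⁴ ÷ 2x = 6x³. Subtract (6x³)·D = 12x⁴ + 30x³. Remainder: 10x² + 21x − 19.
Step 4: lead(10x² + 21x − 19) ÷ lead(D) = 10x² ÷ 2x = 5x. Subtract (5x)·D = 10x² + 25x. Remainder: −4x − 19.
Step 5: lead(−4x − 19) ÷ lead(D) = −4x ÷ 2x = −2. Subtract (−2)·D = −4x − 10. Remainder: −9.

Q = [8, 2, 6, 0, 5, -2]; R = [-9]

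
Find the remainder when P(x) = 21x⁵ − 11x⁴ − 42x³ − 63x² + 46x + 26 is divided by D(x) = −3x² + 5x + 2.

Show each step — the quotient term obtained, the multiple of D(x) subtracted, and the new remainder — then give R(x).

R(x) = 9x + 8

Step 1: lead(21x⁵ − 11x⁴ − 42x³ − 63x² + 46x + 26) ÷ lead(D) = 21x⁵ ÷ −3x² = −7x³. Subtract (−7x³)·D = 21x⁵ − 35x⁴ − 14x³. Remainder: 24x⁴ − 28x³ − 63x² + 46x + 26.
Step 2: lead(24x⁴ − 28x³ − 63x² + 46x + 26) ÷ lead(D) = 24x⁴ ÷ −3x² = −8x². Subtract (−8x²)·D = 24x⁴ − 40x³ − 16x². Remainder: 12x³ − 47x² + 46x + 26.
Step 3: lead(12x³ − 47x² + 46x + 26) ÷ lead(D) = 12x³ ÷ −3x² = −4x. Subtract (−4x)·D = 12x³ − 20x² − 8x. Remainder: −27x² + 54x + 26.
Step 4: lead(−27x² + 54x + 26) ÷ lead(D) = −27x² ÷ −3x² = 9. Subtract (9)·D = −27x² + 45x + 18. Remainder: 9x + 8.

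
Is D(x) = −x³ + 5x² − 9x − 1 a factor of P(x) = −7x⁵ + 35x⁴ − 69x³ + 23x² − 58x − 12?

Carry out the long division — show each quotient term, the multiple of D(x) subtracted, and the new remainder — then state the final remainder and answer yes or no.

R(x) = −4x − 6, so D(x) is not a factor of P(x). no

Step 1: lead(−7x⁵ + 35x⁴ − 69x³ + 23x² − 58x − 12) ÷ lead(D) = −7x⁵ ÷ −x³ = 7x². Subtract (7x²)·D = −7x⁵ + 35x⁴ − 63x³ − 7x². Remainder: −6x³ + 30x² − 58x − 12.
Step 2: lead(−6x³ + 30x² − 58x − 12) ÷ lead(D) = −6x³ ÷ −x³ = 6. Subtract (6)·D = −6x³ + 30x² − 54x − 6. Remainder: −4x − 6.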